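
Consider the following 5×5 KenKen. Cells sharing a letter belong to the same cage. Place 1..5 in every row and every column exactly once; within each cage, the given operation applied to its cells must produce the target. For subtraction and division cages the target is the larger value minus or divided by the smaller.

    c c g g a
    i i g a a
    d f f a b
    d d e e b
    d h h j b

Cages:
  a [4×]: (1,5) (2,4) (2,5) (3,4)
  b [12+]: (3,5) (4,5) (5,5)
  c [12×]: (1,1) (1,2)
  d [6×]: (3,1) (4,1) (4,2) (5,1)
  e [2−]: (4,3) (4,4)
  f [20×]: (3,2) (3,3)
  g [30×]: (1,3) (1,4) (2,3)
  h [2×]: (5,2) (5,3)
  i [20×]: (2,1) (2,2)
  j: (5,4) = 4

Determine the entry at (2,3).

3

The 4 cells of cage d must have product 6, leaving (4,2) = 1.
Column 2 already has 1, leaving (5,2) = 2.
Row 5 now contains 2, so (5,3) = 1.
J is a freebie, leaving (5,4) = 4.
The 4 cells of cage d must have product 6, so (3,1) = 1.
Row 3 already has 1; hence (3,4) = 2.
Cage d needs product 6, which forces (4,1) = 2.
Row 5 already has 1, so (5,1) = 3.
Row 5 now contains 3, leaving (5,5) = 5.
Column 1 already has 3, leaving (1,1) = 4.
Cage c's pair has product 12; hence (1,2) = 3.
Row 1 now contains 3, leaving (1,4) = 5.
The 4 cells of cage a must have product 4; hence (1,5) = 1.
Column 1 now contains 4; hence (2,1) = 5.
5 is placed in row 2; hence (2,2) = 4.
Column 4 already has 2; hence (2,4) = 1.
Cage a needs product 4, so (2,5) = 2.
Column 2 now contains 4, which forces (3,2) = 5.
5 is placed in row 3, leaving (3,3) = 4.
Row 3 already has 4, which forces (3,5) = 3.
5 is placed in column 4, so (4,4) = 3.
Column 5 now contains 3, which forces (4,5) = 4.
Row 1 now contains 5; hence (1,3) = 2.
2 is placed in row 2; hence (2,3) = 3.
3 is placed in row 4; hence (4,3) = 5.
Filled in: 4 3 2 5 1 / 5 4 3 1 2 / 1 5 4 2 3 / 2 1 5 3 4 / 3 2 1 4 5.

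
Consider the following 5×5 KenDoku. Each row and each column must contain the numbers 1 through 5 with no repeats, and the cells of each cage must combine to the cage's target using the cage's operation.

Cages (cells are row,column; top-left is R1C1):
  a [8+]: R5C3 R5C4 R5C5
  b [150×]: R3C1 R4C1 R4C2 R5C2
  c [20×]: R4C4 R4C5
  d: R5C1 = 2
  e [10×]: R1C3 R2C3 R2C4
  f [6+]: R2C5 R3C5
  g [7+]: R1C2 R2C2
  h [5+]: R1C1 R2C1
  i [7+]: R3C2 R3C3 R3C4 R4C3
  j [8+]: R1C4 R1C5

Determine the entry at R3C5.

4

The 4 cells of cage i must have sum 7, so R4C3 = 1.
Cage d is given; hence R5C1 = 2.
The 3 cells of cage e must have product 10, so R2C4 = 1.
The 4 cells of cage b must have product 150, so R4C2 = 2.
The 4 cells of cage b must have product 150, which forces R5C2 = 5.
Cage h's pair has sum 5, leaving R1C1 = 1.
Row 2 already has 1, so R2C1 = 4.
4 is placed in row 2; hence R2C2 = 3.
Cage i needs sum 7, leaving R3C2 = 1.
Cage a needs sum 8; hence R5C5 = 1.
3 is placed in column 2, leaving R1C2 = 4.
The two cells of cage f must have sum 6, so R2C5 = 2.
Cage f needs two cells with sum 6; hence R3C5 = 4.
4 is placed in column 5, so R4C5 = 5.
Cage e has product 10, so R1C3 = 2.
Cage j's pair has sum 8, leaving R1C4 = 5.
Column 5 already has 5; hence R1C5 = 3.
2 is placed in row 2; hence R2C3 = 5.
Cage b needs product 150, which forces R3C1 = 5.
Column 3 already has 2; hence R3C3 = 3.
Row 3 now contains 3, which forces R3C4 = 2.
Row 4 already has 5, so R4C1 = 3.
Row 4 already has 5, so R4C4 = 4.
Column 3 already has 3; hence R5C3 = 4.
Column 4 now contains 4, leaving R5C4 = 3.
Completed grid: 1 4 2 5 3 / 4 3 5 1 2 / 5 1 3 2 4 / 3 2 1 4 5 / 2 5 4 3 1.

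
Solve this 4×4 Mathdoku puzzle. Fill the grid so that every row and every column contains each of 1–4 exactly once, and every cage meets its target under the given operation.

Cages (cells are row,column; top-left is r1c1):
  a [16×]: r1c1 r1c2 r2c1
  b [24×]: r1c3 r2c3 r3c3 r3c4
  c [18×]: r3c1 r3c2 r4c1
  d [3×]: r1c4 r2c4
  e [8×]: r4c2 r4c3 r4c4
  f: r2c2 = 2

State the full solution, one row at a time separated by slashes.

1 4 2 3 / 4 2 3 1 / 2 3 1 4 / 3 1 4 2

Cage f is a single given cell, which forces r2c2 = 2.
Cage c has product 18, leaving r3c1 = 2.
Cage c needs product 18, so r3c2 = 3.
Cage c has product 18, leaving r4c1 = 3.
Cage a needs product 16; hence r1c1 = 1.
Column 2 already has 2; hence r1c2 = 4.
Cage b needs product 24; hence r1c3 = 2.
Row 1 now contains 1, which forces r1c4 = 3.
2 is placed in row 2, so r2c1 = 4.
Cage b has product 24, which forces r2c3 = 3.
Column 4 already has 3, which forces r2c4 = 1.
1 is placed in column 4, so r3c4 = 4.
4 is placed in column 2, so r4c2 = 1.
Row 4 already has 1, which forces r4c3 = 4.
Column 4 already has 4, so r4c4 = 2.
Row 3 already has 4, so r3c3 = 1.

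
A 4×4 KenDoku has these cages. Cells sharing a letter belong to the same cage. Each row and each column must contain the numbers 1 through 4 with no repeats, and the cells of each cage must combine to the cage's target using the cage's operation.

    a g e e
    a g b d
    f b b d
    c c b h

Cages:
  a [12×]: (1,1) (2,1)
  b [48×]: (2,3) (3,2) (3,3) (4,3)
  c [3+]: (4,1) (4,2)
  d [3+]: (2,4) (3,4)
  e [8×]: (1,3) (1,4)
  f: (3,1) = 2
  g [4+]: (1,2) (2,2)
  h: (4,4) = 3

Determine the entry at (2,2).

3

Cage f is given, leaving (3,1) = 2.
Row 3 already has 2, leaving (3,2) = 4.
Row 3 already has 2; hence (3,4) = 1.
Column 1 now contains 2; hence (4,1) = 1.
1 is placed in row 4, leaving (4,2) = 2.
Cage h is a single given cell; hence (4,4) = 3.
Cage b has product 48; hence (2,3) = 1.
1 is placed in column 4, so (2,4) = 2.
Row 3 already has 1, which forces (3,3) = 3.
3 is placed in row 4, so (4,3) = 4.
Cage g's pair has sum 4; hence (1,2) = 1.
Column 3 now contains 4, which forces (1,3) = 2.
2 is placed in column 4, so (1,4) = 4.
Row 2 already has 1; hence (2,2) = 3.
Row 1 already has 4, leaving (1,1) = 3.
Row 2 now contains 3, so (2,1) = 4.
Filled in: 3 1 2 4 / 4 3 1 2 / 2 4 3 1 / 1 2 4 3.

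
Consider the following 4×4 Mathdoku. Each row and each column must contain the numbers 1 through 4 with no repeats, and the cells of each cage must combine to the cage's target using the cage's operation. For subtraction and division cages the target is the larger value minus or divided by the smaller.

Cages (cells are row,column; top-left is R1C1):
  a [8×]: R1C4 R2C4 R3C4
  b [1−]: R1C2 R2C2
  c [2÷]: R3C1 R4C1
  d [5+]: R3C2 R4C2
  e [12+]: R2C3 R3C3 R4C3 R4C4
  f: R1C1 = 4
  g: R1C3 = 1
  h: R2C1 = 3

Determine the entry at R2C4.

1

F is a freebie, so R1C1 = 4.
G is a freebie, leaving R1C3 = 1.
Row 1 already has 1, leaving R1C4 = 2.
Cage h is given, leaving R2C1 = 3.
2 is placed in row 1, so R1C2 = 3.
Cage e has sum 12, leaving R3C3 = 3.
Cage e needs sum 12; hence R4C4 = 3.
The only place for 1 in row 2 is R2C4.
1 is placed in column 4, leaving R3C4 = 4.
Row 3 already has 4; hence R3C2 = 1.
Cage d's pair has sum 5, so R4C2 = 4.
Row 4 now contains 4, so R4C3 = 2.
4 is placed in column 2, so R2C2 = 2.
Column 3 already has 2, which forces R2C3 = 4.
1 is placed in row 3; hence R3C1 = 2.
Row 4 already has 2, leaving R4C1 = 1.
Filled in: 4 3 1 2 / 3 2 4 1 / 2 1 3 4 / 1 4 2 3.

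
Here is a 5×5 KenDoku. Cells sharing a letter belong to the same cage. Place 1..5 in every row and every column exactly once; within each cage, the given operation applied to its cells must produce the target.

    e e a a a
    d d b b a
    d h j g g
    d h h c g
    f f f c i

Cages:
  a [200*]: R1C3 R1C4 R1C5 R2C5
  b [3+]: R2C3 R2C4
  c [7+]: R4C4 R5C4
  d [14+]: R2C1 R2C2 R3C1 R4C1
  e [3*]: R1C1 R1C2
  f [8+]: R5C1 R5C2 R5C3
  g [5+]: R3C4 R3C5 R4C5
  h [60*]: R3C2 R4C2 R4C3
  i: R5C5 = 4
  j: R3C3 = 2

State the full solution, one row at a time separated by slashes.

Cage a has product 200, so R2C5 = 5.
Cage j is given, which forces R3C3 = 2.
Row 3 already has 2, so R3C4 = 1.
Row 3 now contains 1; hence R3C5 = 3.
Cage i is a single given cell, so R5C5 = 4.
Column 5 now contains 4, leaving R1C5 = 2.
2 is placed in column 3, leaving R2C3 = 1.
Column 4 already has 1, which forces R2C4 = 2.
Cage g needs sum 5; hence R4C5 = 1.
Column 3 already has 1; hence R5C3 = 5.
5 is placed in row 5, so R5C4 = 3.
Column 3 now contains 5, so R1C3 = 4.
Cage a has product 200; hence R1C4 = 5.
Cage d has sum 14, leaving R3C1 = 5.
5 is placed in row 3; hence R3C2 = 4.
Cage d needs sum 14, leaving R4C1 = 2.
Column 3 already has 4; hence R4C3 = 3.
The two cells of cage c must have sum 7, leaving R4C4 = 4.
Column 1 now contains 2; hence R5C1 = 1.
Row 5 now contains 1, which forces R5C2 = 2.
Column 1 already has 1, so R1C1 = 3.
Cage e needs two cells with product 3, which forces R1C2 = 1.
The 4 cells of cage d must have sum 14; hence R2C1 = 4.
4 is placed in column 2, leaving R2C2 = 3.
3 is placed in row 4, which forces R4C2 = 5.

3 1 4 5 2 / 4 3 1 2 5 / 5 4 2 1 3 / 2 5 3 4 1 / 1 2 5 3 4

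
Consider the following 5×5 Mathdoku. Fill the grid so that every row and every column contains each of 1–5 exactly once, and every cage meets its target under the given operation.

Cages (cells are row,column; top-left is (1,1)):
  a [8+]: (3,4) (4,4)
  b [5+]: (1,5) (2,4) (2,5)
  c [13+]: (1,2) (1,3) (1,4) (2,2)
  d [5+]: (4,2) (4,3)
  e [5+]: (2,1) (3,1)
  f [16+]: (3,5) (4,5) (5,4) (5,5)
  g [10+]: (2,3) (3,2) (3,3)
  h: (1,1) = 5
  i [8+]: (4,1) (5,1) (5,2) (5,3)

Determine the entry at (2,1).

4

Cage h is a single given cell, leaving (1,1) = 5.
{3, 5} are confined to (3,4) and (4,4) in column 4, leaving (5,4) = 4.
Cage i needs sum 8; hence (4,1) = 2.
In row 5, 5 can only go at (5,5), so (5,5) = 5.
The only place for 5 in row 4 is (4,4).
5 is placed in column 4, which forces (3,4) = 3.
Row 3 now contains 3, so (3,5) = 4.
Column 5 already has 4, so (4,5) = 3.
The 3 cells of cage b must have sum 5, so (1,5) = 2.
Cage e needs two cells with sum 5, which forces (2,1) = 4.
Row 2 already has 4; hence (2,2) = 5.
Row 2 already has 4, so (2,3) = 3.
Cage b needs sum 5; hence (2,4) = 2.
3 is placed in column 5, so (2,5) = 1.
Row 3 now contains 4, which forces (3,1) = 1.
Row 3 already has 1, which forces (3,2) = 2.
Row 3 already has 2, leaving (3,3) = 5.
Column 1 now contains 1, which forces (5,1) = 3.
Row 5 already has 3, which forces (5,2) = 1.
Row 5 now contains 1, so (5,3) = 2.
The 4 cells of cage c must have sum 13, which forces (1,2) = 3.
Column 3 now contains 3; hence (1,3) = 4.
2 is placed in row 1, leaving (1,4) = 1.
1 is placed in column 2, which forces (4,2) = 4.
Cage d needs two cells with sum 5, leaving (4,3) = 1.
Completed grid: 5 3 4 1 2 / 4 5 3 2 1 / 1 2 5 3 4 / 2 4 1 5 3 / 3 1 2 4 5.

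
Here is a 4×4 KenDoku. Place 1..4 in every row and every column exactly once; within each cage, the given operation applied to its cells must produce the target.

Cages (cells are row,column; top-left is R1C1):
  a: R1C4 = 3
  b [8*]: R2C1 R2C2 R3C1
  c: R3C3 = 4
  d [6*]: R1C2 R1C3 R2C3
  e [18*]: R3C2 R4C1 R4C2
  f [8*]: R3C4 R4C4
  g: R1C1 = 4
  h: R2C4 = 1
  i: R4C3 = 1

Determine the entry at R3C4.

2

Cage g is given; hence R1C1 = 4.
Cage a is a single given cell, which forces R1C4 = 3.
Cage h is a single given cell; hence R2C4 = 1.
The 3 cells of cage e must have product 18; hence R3C2 = 3.
C is a freebie, so R3C3 = 4.
Row 3 now contains 4, leaving R3C4 = 2.
The 3 cells of cage e must have product 18, which forces R4C1 = 3.
Cage e has product 18; hence R4C2 = 2.
I is a freebie, which forces R4C3 = 1.
Column 4 now contains 2; hence R4C4 = 4.
Column 2 now contains 2, so R1C2 = 1.
Column 3 already has 1, leaving R1C3 = 2.
Row 2 now contains 1, leaving R2C1 = 2.
Column 2 now contains 2, so R2C2 = 4.
Cage d has product 6; hence R2C3 = 3.
2 is placed in row 3; hence R3C1 = 1.
Completed grid: 4 1 2 3 / 2 4 3 1 / 1 3 4 2 / 3 2 1 4.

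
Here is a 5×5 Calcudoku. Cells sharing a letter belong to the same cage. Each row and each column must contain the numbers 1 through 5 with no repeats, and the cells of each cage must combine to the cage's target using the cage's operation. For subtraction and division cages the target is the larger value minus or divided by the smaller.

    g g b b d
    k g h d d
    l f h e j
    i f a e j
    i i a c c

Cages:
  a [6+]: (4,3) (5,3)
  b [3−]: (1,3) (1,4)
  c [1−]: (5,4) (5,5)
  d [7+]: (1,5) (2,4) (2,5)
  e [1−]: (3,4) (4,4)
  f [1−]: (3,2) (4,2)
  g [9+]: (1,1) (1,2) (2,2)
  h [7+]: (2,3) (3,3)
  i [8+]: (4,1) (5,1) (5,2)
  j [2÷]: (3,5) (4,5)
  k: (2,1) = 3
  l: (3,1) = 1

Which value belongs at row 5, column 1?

2

K is a freebie, leaving (2,1) = 3.
L is a freebie, which forces (3,1) = 1.
In row 1, 3 can only go at (1,2), so (1,2) = 3.
The only place for 3 in row 4 is (4,4).
In row 3, 3 can only go at (3,3), so (3,3) = 3.
Cage h's pair has sum 7; hence (2,3) = 4.
In row 2, 5 can only go at (2,5), so (2,5) = 5.
Cage d needs sum 7; hence (1,5) = 1.
Cage d needs sum 7, so (2,4) = 1.
The 3 cells of cage g must have sum 9, so (1,1) = 4.
1 is placed in row 2, leaving (2,2) = 2.
Column 2 now contains 2, leaving (5,2) = 1.
Row 5 already has 1, leaving (5,3) = 5.
5 is placed in column 3, so (1,3) = 2.
The two cells of cage b must have difference 3, which forces (1,4) = 5.
Cage i needs sum 8, so (4,1) = 5.
Row 4 already has 5, so (4,2) = 4.
5 is placed in column 3, which forces (4,3) = 1.
Row 4 already has 4; hence (4,5) = 2.
Row 5 already has 5, which forces (5,1) = 2.
Row 5 now contains 2, which forces (5,4) = 4.
The two cells of cage c must have difference 1, so (5,5) = 3.
Column 2 already has 4, which forces (3,2) = 5.
4 is placed in column 4; hence (3,4) = 2.
Column 5 now contains 2; hence (3,5) = 4.
Filled in: 4 3 2 5 1 / 3 2 4 1 5 / 1 5 3 2 4 / 5 4 1 3 2 / 2 1 5 4 3.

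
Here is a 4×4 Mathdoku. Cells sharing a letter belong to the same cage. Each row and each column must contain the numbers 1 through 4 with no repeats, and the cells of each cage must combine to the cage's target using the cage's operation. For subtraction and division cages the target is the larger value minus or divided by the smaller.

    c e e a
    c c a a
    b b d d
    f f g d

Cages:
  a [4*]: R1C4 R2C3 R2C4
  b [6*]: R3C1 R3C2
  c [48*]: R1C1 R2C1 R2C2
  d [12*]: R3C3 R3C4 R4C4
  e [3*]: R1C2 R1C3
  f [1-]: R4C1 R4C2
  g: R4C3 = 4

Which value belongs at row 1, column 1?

The 3 cells of cage c must have product 48, so R1C1 = 4.
Cage c needs product 48; hence R2C1 = 3.
Cage c needs product 48, leaving R2C2 = 4.
Row 2 already has 4; hence R2C4 = 1.
Column 1 now contains 3, which forces R3C1 = 2.
Row 3 now contains 2, leaving R3C2 = 3.
Row 3 now contains 3, which forces R3C4 = 4.
2 is placed in column 1; hence R4C1 = 1.
Row 4 already has 1; hence R4C2 = 2.
G is a freebie; hence R4C3 = 4.
2 is placed in row 4, which forces R4C4 = 3.
3 is placed in column 2, which forces R1C2 = 1.
Cage e's pair has product 3, which forces R1C3 = 3.
Column 4 already has 1; hence R1C4 = 2.
Row 2 already has 1, so R2C3 = 2.
Row 3 now contains 4; hence R3C3 = 1.
Completed grid: 4 1 3 2 / 3 4 2 1 / 2 3 1 4 / 1 2 4 3.

4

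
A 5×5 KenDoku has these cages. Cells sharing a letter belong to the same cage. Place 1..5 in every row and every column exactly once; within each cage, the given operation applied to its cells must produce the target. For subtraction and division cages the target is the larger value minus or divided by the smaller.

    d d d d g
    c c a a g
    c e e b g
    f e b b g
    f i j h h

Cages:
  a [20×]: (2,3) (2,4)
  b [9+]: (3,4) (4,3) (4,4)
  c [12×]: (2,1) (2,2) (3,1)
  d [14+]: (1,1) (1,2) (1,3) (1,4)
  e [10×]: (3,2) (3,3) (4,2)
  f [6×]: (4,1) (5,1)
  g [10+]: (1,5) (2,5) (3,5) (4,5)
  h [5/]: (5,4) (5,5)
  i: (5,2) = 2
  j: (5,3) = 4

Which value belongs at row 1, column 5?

1

I is a freebie, which forces (5,2) = 2.
J is a freebie, so (5,3) = 4.
Column 3 now contains 4, so (2,3) = 5.
Cage a's pair has product 20, so (2,4) = 4.
Cage e needs product 10, so (3,3) = 2.
Cage f's pair has product 6, leaving (4,1) = 2.
2 is placed in row 5, leaving (5,1) = 3.
Column 3 now contains 2, so (1,3) = 3.
The 4 cells of cage d must have sum 14, which forces (1,4) = 2.
3 is placed in column 1; hence (2,1) = 1.
The 3 cells of cage c must have product 12, so (2,2) = 3.
3 is placed in row 2; hence (2,5) = 2.
Cage c has product 12; hence (3,1) = 4.
Column 3 now contains 3, so (4,3) = 1.
Column 1 now contains 4, so (1,1) = 5.
The 4 cells of cage d must have sum 14, so (1,2) = 4.
4 is placed in row 1, leaving (1,5) = 1.
Cage e has product 10, which forces (3,2) = 1.
Column 5 already has 1, leaving (3,5) = 3.
1 is placed in row 4, which forces (4,2) = 5.
Row 4 now contains 5; hence (4,4) = 3.
Column 5 already has 3; hence (4,5) = 4.
Column 5 already has 1, so (5,5) = 5.
Row 3 now contains 3; hence (3,4) = 5.
5 is placed in row 5, which forces (5,4) = 1.
Completed grid: 5 4 3 2 1 / 1 3 5 4 2 / 4 1 2 5 3 / 2 5 1 3 4 / 3 2 4 1 5.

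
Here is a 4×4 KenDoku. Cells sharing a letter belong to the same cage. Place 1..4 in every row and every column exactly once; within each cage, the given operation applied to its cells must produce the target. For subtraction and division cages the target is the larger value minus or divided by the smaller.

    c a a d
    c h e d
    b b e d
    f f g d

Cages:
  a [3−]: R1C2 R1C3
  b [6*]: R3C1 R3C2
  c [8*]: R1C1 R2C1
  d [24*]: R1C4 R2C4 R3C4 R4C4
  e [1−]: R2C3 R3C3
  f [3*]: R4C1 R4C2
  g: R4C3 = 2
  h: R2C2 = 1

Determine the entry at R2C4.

Cage h is a single given cell; hence R2C2 = 1.
Column 2 now contains 1, so R4C2 = 3.
Cage g is a single given cell, so R4C3 = 2.
Column 2 now contains 1; hence R1C2 = 4.
Cage a needs two cells with difference 3, leaving R1C3 = 1.
Cage b needs two cells with product 6, leaving R3C1 = 3.
3 is placed in column 2, which forces R3C2 = 2.
3 is placed in row 3, which forces R3C3 = 4.
Row 3 now contains 4, so R3C4 = 1.
Row 4 now contains 3; hence R4C1 = 1.
Column 4 already has 1; hence R4C4 = 4.
Row 1 already has 4; hence R1C1 = 2.
2 is placed in row 1, which forces R1C4 = 3.
The two cells of cage c must have product 8; hence R2C1 = 4.
Column 3 now contains 4; hence R2C3 = 3.
3 is placed in column 4, which forces R2C4 = 2.
The full grid is 2 4 1 3 / 4 1 3 2 / 3 2 4 1 / 1 3 2 4.

2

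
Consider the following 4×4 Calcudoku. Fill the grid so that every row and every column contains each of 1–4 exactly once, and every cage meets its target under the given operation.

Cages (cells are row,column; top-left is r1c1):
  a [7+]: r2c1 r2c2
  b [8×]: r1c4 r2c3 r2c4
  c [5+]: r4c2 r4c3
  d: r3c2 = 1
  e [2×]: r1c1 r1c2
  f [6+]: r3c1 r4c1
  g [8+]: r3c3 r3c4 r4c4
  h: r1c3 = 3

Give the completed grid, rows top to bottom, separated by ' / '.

1 2 3 4 / 3 4 1 2 / 2 1 4 3 / 4 3 2 1

H is a freebie, so r1c3 = 3.
Cage d is a single given cell, leaving r3c2 = 1.
Cage e's pair has product 2, so r1c1 = 1.
1 is placed in column 2, leaving r1c2 = 2.
2 is placed in row 1, leaving r1c4 = 4.
Column 4 already has 4, which forces r3c4 = 3.
Cage g has sum 8, leaving r3c3 = 4.
The 3 cells of cage g must have sum 8, so r4c4 = 1.
Cage b has product 8, leaving r2c3 = 1.
1 is placed in column 4, leaving r2c4 = 2.
Row 3 already has 4, so r3c1 = 2.
The two cells of cage f must have sum 6; hence r4c1 = 4.
Cage c needs two cells with sum 5, which forces r4c2 = 3.
1 is placed in row 4; hence r4c3 = 2.
4 is placed in column 1, which forces r2c1 = 3.
Column 2 already has 3; hence r2c2 = 4.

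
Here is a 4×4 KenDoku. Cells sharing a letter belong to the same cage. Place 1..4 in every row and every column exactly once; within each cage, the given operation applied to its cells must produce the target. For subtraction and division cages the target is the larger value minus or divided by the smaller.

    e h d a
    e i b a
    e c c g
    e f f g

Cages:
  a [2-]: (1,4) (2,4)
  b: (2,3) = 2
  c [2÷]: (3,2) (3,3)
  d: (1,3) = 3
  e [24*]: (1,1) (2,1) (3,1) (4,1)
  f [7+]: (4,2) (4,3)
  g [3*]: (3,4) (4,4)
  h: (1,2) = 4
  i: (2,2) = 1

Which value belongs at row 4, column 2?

3

H is a freebie; hence (1,2) = 4.
Cage d is a single given cell, leaving (1,3) = 3.
Cage i is a single given cell, so (2,2) = 1.
Cage b is given, leaving (2,3) = 2.
Column 2 now contains 1, which forces (3,2) = 2.
Column 2 already has 4, which forces (4,2) = 3.
3 is placed in column 3, leaving (4,3) = 4.
3 is placed in row 4, which forces (4,4) = 1.
Cage e has product 24, so (1,1) = 1.
Column 4 now contains 1; hence (1,4) = 2.
Cage a needs two cells with difference 2; hence (2,4) = 4.
Column 3 now contains 4, leaving (3,3) = 1.
Column 4 now contains 1; hence (3,4) = 3.
1 is placed in row 4, which forces (4,1) = 2.
Row 2 now contains 4, leaving (2,1) = 3.
Row 3 already has 3, which forces (3,1) = 4.
Filled in: 1 4 3 2 / 3 1 2 4 / 4 2 1 3 / 2 3 4 1.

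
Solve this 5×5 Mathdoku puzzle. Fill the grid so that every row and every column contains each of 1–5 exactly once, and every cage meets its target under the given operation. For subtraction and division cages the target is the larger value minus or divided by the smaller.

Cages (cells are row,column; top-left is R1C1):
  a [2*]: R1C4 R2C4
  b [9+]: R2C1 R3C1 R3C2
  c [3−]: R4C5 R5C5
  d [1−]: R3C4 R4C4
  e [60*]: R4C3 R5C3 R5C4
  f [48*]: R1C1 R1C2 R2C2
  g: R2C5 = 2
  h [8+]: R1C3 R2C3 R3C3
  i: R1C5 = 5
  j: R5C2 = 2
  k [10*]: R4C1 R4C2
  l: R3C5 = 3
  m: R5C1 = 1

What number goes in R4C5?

1

Cage f has product 48, which forces R1C1 = 4.
Cage f has product 48, so R1C2 = 3.
Cage i is a single given cell, leaving R1C5 = 5.
Cage f needs product 48, so R2C2 = 4.
Cage g is a single given cell, so R2C5 = 2.
L is a freebie, leaving R3C5 = 3.
M is a freebie, so R5C1 = 1.
J is a freebie; hence R5C2 = 2.
Row 5 now contains 1, so R5C5 = 4.
The two cells of cage a must have product 2; hence R1C4 = 2.
Cage b needs sum 9, which forces R2C1 = 3.
2 is placed in row 2, leaving R2C4 = 1.
The 3 cells of cage b must have sum 9, so R3C1 = 5.
Cage b has sum 9, so R3C2 = 1.
Row 3 now contains 5, leaving R3C4 = 4.
Cage k needs two cells with product 10, leaving R4C1 = 2.
Column 2 already has 2, so R4C2 = 5.
Cage e has product 60, which forces R4C3 = 4.
5 is placed in row 4; hence R4C4 = 3.
Column 5 already has 4, which forces R4C5 = 1.
Column 4 already has 3, leaving R5C4 = 5.
Row 1 already has 2, which forces R1C3 = 1.
Row 2 already has 1, leaving R2C3 = 5.
4 is placed in row 3; hence R3C3 = 2.
5 is placed in row 5, so R5C3 = 3.
Filled in: 4 3 1 2 5 / 3 4 5 1 2 / 5 1 2 4 3 / 2 5 4 3 1 / 1 2 3 5 4.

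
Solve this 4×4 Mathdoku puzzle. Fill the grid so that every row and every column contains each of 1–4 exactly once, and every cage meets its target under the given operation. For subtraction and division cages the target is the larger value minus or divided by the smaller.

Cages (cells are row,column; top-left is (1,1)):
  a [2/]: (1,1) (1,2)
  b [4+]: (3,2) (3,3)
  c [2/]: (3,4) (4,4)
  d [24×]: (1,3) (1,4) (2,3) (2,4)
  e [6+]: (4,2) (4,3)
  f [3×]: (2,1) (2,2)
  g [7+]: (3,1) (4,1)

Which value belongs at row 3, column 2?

In row 3, 2 can only go at (3,4), so (3,4) = 2.
Row 2 needs a 2, and only (2,3) is open for it.
Cage e needs two cells with sum 6; hence (4,2) = 2.
Column 3 now contains 2, which forces (4,3) = 4.
Row 4 now contains 4, so (4,4) = 1.
Cage a's pair has quotient 2, leaving (1,1) = 2.
Cage d has product 24, so (1,3) = 1.
Cage g needs two cells with sum 7, which forces (3,1) = 4.
1 is placed in column 3, so (3,3) = 3.
Row 4 now contains 4; hence (4,1) = 3.
1 is placed in row 1; hence (1,2) = 4.
Row 1 now contains 4; hence (1,4) = 3.
Column 1 already has 3, so (2,1) = 1.
The two cells of cage f must have product 3, which forces (2,2) = 3.
Column 4 now contains 3, which forces (2,4) = 4.
3 is placed in row 3, so (3,2) = 1.
The full grid is 2 4 1 3 / 1 3 2 4 / 4 1 3 2 / 3 2 4 1.

1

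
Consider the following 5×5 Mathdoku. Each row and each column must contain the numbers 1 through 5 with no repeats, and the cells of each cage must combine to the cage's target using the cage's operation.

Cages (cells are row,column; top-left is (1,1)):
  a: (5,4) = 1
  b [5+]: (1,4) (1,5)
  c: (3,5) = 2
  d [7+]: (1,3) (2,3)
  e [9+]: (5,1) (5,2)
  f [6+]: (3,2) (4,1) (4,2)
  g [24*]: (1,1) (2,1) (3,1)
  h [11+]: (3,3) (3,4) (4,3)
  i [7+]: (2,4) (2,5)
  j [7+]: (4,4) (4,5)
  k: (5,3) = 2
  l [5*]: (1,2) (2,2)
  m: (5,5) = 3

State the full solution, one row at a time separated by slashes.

2 5 3 4 1 / 3 1 4 2 5 / 4 3 1 5 2 / 1 2 5 3 4 / 5 4 2 1 3

Cage c is given, which forces (3,5) = 2.
K is a freebie; hence (5,3) = 2.
Cage a is given, so (5,4) = 1.
Cage m is given, so (5,5) = 3.
The two cells of cage b must have sum 5, leaving (1,4) = 4.
Cage b's pair has sum 5, which forces (1,5) = 1.
Row 1 already has 1; hence (1,2) = 5.
4 is placed in row 1, so (1,3) = 3.
Cage l needs two cells with product 5, so (2,2) = 1.
The two cells of cage d must have sum 7, which forces (2,3) = 4.
Row 2 now contains 4, which forces (2,5) = 5.
Column 2 already has 1, so (3,2) = 3.
3 is placed in row 3, which forces (3,4) = 5.
3 is placed in column 3; hence (4,3) = 5.
5 is placed in column 5; hence (4,5) = 4.
Column 2 already has 5; hence (5,2) = 4.
Row 1 already has 3, so (1,1) = 2.
Cage g needs product 24, so (2,1) = 3.
The two cells of cage i must have sum 7, so (2,4) = 2.
3 is placed in row 3, leaving (3,1) = 4.
Row 3 now contains 5, which forces (3,3) = 1.
Cage f needs sum 6; hence (4,1) = 1.
4 is placed in row 4, so (4,2) = 2.
The two cells of cage j must have sum 7, which forces (4,4) = 3.
Row 5 now contains 4, leaving (5,1) = 5.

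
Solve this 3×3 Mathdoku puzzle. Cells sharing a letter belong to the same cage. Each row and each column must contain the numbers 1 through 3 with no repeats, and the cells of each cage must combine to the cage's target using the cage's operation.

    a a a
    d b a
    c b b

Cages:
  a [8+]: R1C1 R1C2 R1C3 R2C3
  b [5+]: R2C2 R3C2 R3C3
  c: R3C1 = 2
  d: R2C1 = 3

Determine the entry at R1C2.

D is a freebie; hence R2C1 = 3.
Cage a needs sum 8, which forces R2C3 = 2.
Cage c is a single given cell, which forces R3C1 = 2.
2 is placed in column 3, which forces R3C3 = 1.
2 is placed in column 1, leaving R1C1 = 1.
The 4 cells of cage a must have sum 8; hence R1C2 = 2.
1 is placed in column 3, leaving R1C3 = 3.
Row 2 already has 2, which forces R2C2 = 1.
Row 3 already has 1; hence R3C2 = 3.
Filled in: 1 2 3 / 3 1 2 / 2 3 1.

2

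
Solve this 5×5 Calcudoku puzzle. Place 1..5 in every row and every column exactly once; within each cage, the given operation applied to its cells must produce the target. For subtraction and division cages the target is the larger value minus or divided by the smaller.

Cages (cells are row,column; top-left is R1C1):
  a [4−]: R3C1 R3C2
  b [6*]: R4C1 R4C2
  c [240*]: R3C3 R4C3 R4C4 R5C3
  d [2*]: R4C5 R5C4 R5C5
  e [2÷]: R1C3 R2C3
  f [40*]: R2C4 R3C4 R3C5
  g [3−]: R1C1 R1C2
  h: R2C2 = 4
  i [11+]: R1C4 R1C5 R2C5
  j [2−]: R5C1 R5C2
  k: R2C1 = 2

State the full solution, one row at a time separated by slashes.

4 1 2 3 5 / 2 4 1 5 3 / 1 5 3 2 4 / 3 2 5 4 1 / 5 3 4 1 2

Cage k is given; hence R2C1 = 2.
Cage h is a single given cell, so R2C2 = 4.
Row 2 now contains 4, leaving R2C3 = 1.
Row 2 now contains 4; hence R2C4 = 5.
Row 2 now contains 5, so R2C5 = 3.
2 is placed in column 1; hence R4C1 = 3.
3 is placed in row 4; hence R4C2 = 2.
3 is placed in row 4, so R4C3 = 5.
Cage c needs product 240, leaving R4C4 = 4.
The 3 cells of cage d must have product 2, which forces R4C5 = 1.
Cage d has product 2, so R5C4 = 1.
Cage d needs product 2; hence R5C5 = 2.
Cage g's pair has difference 3, leaving R1C1 = 4.
The two cells of cage g must have difference 3, which forces R1C2 = 1.
Cage e needs two cells with quotient 2, leaving R1C3 = 2.
The 3 cells of cage i must have sum 11; hence R1C4 = 3.
The 3 cells of cage i must have sum 11, leaving R1C5 = 5.
1 is placed in column 2, leaving R3C2 = 5.
Column 4 already has 4, leaving R3C4 = 2.
Cage f needs product 40, so R3C5 = 4.
Cage j needs two cells with difference 2, which forces R5C1 = 5.
Cage j needs two cells with difference 2, leaving R5C2 = 3.
3 is placed in row 5, so R5C3 = 4.
5 is placed in row 3, so R3C1 = 1.
4 is placed in row 3; hence R3C3 = 3.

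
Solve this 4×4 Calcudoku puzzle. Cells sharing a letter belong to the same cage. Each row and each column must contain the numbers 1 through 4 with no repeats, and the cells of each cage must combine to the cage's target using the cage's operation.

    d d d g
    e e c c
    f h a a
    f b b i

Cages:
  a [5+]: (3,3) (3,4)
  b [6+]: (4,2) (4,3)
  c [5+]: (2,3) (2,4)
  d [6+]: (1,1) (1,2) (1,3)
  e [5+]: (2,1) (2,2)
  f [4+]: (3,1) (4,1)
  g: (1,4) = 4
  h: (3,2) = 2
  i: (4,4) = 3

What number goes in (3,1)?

G is a freebie, leaving (1,4) = 4.
Cage h is a single given cell, so (3,2) = 2.
Column 2 now contains 2, so (4,2) = 4.
Row 4 now contains 4, leaving (4,3) = 2.
Cage i is given, which forces (4,4) = 3.
Cage d has sum 6, leaving (1,1) = 2.
Column 1 now contains 2, which forces (2,1) = 4.
4 is placed in row 2; hence (2,3) = 3.
Cage f needs two cells with sum 4, so (3,1) = 3.
Cage a's pair has sum 5, which forces (3,3) = 4.
Column 4 now contains 3, leaving (3,4) = 1.
Row 4 already has 3, so (4,1) = 1.
Cage d has sum 6, so (1,2) = 3.
3 is placed in column 3, so (1,3) = 1.
3 is placed in row 2, so (2,2) = 1.
Column 4 now contains 1, leaving (2,4) = 2.
Filled in: 2 3 1 4 / 4 1 3 2 / 3 2 4 1 / 1 4 2 3.

3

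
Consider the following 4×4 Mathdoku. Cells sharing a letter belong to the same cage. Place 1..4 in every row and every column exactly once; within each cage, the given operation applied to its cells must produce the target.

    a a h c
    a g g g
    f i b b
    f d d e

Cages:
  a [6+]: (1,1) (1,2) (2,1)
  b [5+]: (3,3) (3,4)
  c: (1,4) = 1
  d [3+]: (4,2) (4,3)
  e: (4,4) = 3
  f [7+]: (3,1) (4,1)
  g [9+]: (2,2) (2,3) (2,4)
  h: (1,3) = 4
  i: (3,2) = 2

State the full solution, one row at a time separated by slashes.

2 3 4 1 / 1 4 3 2 / 3 2 1 4 / 4 1 2 3

H is a freebie, so (1,3) = 4.
Cage c is given, so (1,4) = 1.
I is a freebie, which forces (3,2) = 2.
Column 2 now contains 2; hence (4,2) = 1.
Row 4 now contains 1, which forces (4,3) = 2.
Cage e is a single given cell, so (4,4) = 3.
Cage a needs sum 6; hence (1,1) = 2.
Column 2 now contains 2, leaving (1,2) = 3.
The 3 cells of cage a must have sum 6, leaving (2,1) = 1.
Cage g needs sum 9, so (2,2) = 4.
Column 3 already has 2, so (2,3) = 3.
The 3 cells of cage g must have sum 9, so (2,4) = 2.
The two cells of cage f must have sum 7, which forces (3,1) = 3.
Cage b's pair has sum 5, leaving (3,3) = 1.
Column 4 now contains 3, which forces (3,4) = 4.
3 is placed in row 4, leaving (4,1) = 4.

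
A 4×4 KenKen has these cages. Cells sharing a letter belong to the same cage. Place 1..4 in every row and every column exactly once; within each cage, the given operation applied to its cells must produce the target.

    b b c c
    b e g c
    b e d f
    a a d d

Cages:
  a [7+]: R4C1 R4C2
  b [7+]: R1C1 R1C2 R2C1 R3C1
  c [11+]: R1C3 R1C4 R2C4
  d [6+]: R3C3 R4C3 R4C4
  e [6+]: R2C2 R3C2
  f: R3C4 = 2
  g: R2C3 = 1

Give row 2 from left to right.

3 2 1 4

Cage b has sum 7, leaving R1C2 = 1.
The 3 cells of cage c must have sum 11, leaving R1C3 = 4.
Cage c has sum 11; hence R1C4 = 3.
Cage g is given, leaving R2C3 = 1.
Cage c has sum 11; hence R2C4 = 4.
Cage f is given; hence R3C4 = 2.
Column 4 already has 2, so R4C4 = 1.
3 is placed in row 1, which forces R1C1 = 2.
Cage b needs sum 7, leaving R2C1 = 3.
4 is placed in row 2, so R2C2 = 2.
The 4 cells of cage b must have sum 7, leaving R3C1 = 1.
2 is placed in row 3; hence R3C2 = 4.
2 is placed in row 3, so R3C3 = 3.
Column 1 already has 3, so R4C1 = 4.
Column 2 now contains 4, which forces R4C2 = 3.
Cage d has sum 6, which forces R4C3 = 2.
Completed grid: 2 1 4 3 / 3 2 1 4 / 1 4 3 2 / 4 3 2 1.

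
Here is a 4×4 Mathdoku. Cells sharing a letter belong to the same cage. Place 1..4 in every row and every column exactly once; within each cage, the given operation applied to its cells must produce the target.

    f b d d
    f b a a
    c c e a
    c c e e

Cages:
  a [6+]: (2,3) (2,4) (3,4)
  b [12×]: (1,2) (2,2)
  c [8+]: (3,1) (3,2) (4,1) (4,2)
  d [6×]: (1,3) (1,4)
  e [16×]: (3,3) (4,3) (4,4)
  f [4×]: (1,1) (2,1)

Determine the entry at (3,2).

1

Row 1 needs a 1, and only (1,1) is open for it.
Column 1 now contains 1, so (2,1) = 4.
Row 2 now contains 4, so (2,2) = 3.
Column 2 already has 3, leaving (1,2) = 4.
Cage a needs sum 6, so (3,4) = 3.
Cage d's pair has product 6; hence (1,3) = 3.
3 is placed in column 4, leaving (1,4) = 2.
Column 4 already has 2, which forces (2,4) = 1.
Row 3 now contains 3, which forces (3,1) = 2.
The 4 cells of cage c must have sum 8, which forces (3,2) = 1.
Row 3 already has 2, which forces (3,3) = 4.
The 4 cells of cage c must have sum 8, so (4,1) = 3.
Cage c needs sum 8, so (4,2) = 2.
Column 3 now contains 4, leaving (4,3) = 1.
Column 4 already has 2, which forces (4,4) = 4.
Row 2 now contains 1, leaving (2,3) = 2.
The full grid is 1 4 3 2 / 4 3 2 1 / 2 1 4 3 / 3 2 1 4.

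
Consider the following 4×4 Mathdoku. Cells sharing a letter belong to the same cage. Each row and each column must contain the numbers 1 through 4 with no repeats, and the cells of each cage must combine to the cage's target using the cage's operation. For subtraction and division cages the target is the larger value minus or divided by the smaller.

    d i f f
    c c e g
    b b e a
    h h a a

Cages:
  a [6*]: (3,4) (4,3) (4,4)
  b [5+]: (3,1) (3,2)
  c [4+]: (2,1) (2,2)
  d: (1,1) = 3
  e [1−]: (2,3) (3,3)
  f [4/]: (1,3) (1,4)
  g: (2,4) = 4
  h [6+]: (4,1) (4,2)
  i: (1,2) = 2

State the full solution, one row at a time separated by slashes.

Cage d is given, which forces (1,1) = 3.
I is a freebie, leaving (1,2) = 2.
3 is placed in column 1, so (2,1) = 1.
1 is placed in row 2, so (2,2) = 3.
Cage g is given, which forces (2,4) = 4.
Column 2 now contains 2; hence (4,2) = 4.
Cage f's pair has quotient 4, so (1,3) = 4.
4 is placed in column 4, leaving (1,4) = 1.
4 is placed in row 2, so (2,3) = 2.
The two cells of cage b must have sum 5, so (3,1) = 4.
Column 2 already has 4; hence (3,2) = 1.
1 is placed in row 3, leaving (3,3) = 3.
Row 3 already has 3, leaving (3,4) = 2.
4 is placed in row 4; hence (4,1) = 2.
Column 3 already has 3, so (4,3) = 1.
Column 4 already has 2, so (4,4) = 3.

3 2 4 1 / 1 3 2 4 / 4 1 3 2 / 2 4 1 3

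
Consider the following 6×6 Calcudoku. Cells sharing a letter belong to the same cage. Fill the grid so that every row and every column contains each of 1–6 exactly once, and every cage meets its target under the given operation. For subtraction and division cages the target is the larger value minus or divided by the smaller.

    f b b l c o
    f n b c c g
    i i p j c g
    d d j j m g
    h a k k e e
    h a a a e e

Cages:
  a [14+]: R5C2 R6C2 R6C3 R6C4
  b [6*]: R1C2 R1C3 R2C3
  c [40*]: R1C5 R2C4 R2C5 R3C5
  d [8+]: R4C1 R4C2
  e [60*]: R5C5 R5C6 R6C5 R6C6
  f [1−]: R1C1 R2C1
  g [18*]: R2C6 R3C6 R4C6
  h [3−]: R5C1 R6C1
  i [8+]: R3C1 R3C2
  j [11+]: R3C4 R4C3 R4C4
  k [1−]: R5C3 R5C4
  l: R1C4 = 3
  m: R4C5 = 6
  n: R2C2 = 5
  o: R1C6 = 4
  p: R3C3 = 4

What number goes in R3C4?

5

Cage l is given, leaving R1C4 = 3.
Cage o is a single given cell; hence R1C6 = 4.
Cage n is a single given cell; hence R2C2 = 5.
P is a freebie, which forces R3C3 = 4.
M is a freebie, leaving R4C5 = 6.
The two cells of cage d must have sum 8; hence R4C1 = 5.
Cage d's pair has sum 8, leaving R4C2 = 3.
3 is placed in row 4, which forces R4C6 = 1.
The 3 cells of cage j must have sum 11, so R3C4 = 5.
Row 4 already has 1, which forces R4C3 = 2.
Cage j needs sum 11, leaving R4C4 = 4.
Cage c has product 40, leaving R1C5 = 5.
Cage c needs product 40, so R2C5 = 4.
The only place for 6 in row 1 is R1C3.
Cage b has product 6, which forces R1C2 = 1.
Cage b has product 6; hence R2C3 = 1.
Row 2 already has 1, which forces R2C4 = 2.
Column 4 already has 2; hence R5C4 = 6.
6 is placed in column 4, which forces R6C4 = 1.
Row 1 already has 1, leaving R1C1 = 2.
2 is placed in row 2; hence R2C1 = 3.
3 is placed in row 2; hence R2C6 = 6.
2 is placed in column 1, leaving R3C1 = 6.
Row 3 now contains 6, which forces R3C2 = 2.
Cage c needs product 40, so R3C5 = 1.
Column 6 already has 6; hence R3C6 = 3.
3 is placed in column 1, which forces R5C1 = 1.
Column 2 now contains 2, leaving R5C2 = 4.
Cage k's pair has difference 1, which forces R5C3 = 5.
Row 5 already has 5; hence R5C6 = 2.
Column 1 now contains 6, which forces R6C1 = 4.
The 4 cells of cage a must have sum 14, leaving R6C2 = 6.
5 is placed in column 3, leaving R6C3 = 3.
3 is placed in row 6, which forces R6C5 = 2.
2 is placed in column 6, which forces R6C6 = 5.
Row 5 already has 2, which forces R5C5 = 3.
The full grid is 2 1 6 3 5 4 / 3 5 1 2 4 6 / 6 2 4 5 1 3 / 5 3 2 4 6 1 / 1 4 5 6 3 2 / 4 6 3 1 2 5.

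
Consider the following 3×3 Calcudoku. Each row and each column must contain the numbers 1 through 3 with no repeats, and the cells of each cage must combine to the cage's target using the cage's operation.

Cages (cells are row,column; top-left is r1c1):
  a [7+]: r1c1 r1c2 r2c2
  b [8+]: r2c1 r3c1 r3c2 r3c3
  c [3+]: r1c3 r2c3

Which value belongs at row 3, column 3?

3

Cage b needs sum 8, which forces r2c1 = 2.
2 is placed in row 2; hence r2c2 = 3.
2 is placed in row 2, so r2c3 = 1.
Column 1 now contains 2; hence r1c1 = 3.
3 is placed in column 2, which forces r1c2 = 1.
Column 3 now contains 1; hence r1c3 = 2.
3 is placed in column 1; hence r3c1 = 1.
Column 2 now contains 1, so r3c2 = 2.
Column 3 now contains 2; hence r3c3 = 3.
The full grid is 3 1 2 / 2 3 1 / 1 2 3.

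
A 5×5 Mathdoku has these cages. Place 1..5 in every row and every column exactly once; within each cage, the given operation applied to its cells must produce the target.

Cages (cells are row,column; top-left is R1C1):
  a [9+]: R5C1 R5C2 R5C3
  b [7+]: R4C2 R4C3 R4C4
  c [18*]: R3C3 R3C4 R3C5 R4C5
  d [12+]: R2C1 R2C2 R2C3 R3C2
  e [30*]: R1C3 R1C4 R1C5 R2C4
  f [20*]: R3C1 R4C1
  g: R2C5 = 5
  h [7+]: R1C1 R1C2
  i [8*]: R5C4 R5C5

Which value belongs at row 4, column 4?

G is a freebie; hence R2C5 = 5.
Cage c needs product 18, so R4C5 = 3.
Row 4 needs a 5, and only R4C1 is open for it.
5 is placed in column 1; hence R3C1 = 4.
In row 1, 4 can only go at R1C2, so R1C2 = 4.
The two cells of cage h must have sum 7, leaving R1C1 = 3.
Cage d has sum 12, which forces R2C3 = 4.
Cage e has product 30, leaving R2C4 = 3.
The 4 cells of cage d must have sum 12, leaving R3C2 = 5.
The 3 cells of cage b must have sum 7, which forces R4C4 = 4.
Cage a has sum 9, which forces R5C1 = 1.
Column 2 already has 5, so R5C2 = 3.
Row 5 already has 3, so R5C3 = 5.
Column 4 already has 4, which forces R5C4 = 2.
Row 5 already has 2, leaving R5C5 = 4.
The 4 cells of cage e must have product 30; hence R1C4 = 5.
1 is placed in column 1, so R2C1 = 2.
Cage d has sum 12, which forces R2C2 = 1.
Cage c has product 18, so R3C3 = 3.
Column 4 already has 2, so R3C4 = 1.
The 4 cells of cage c must have product 18, leaving R3C5 = 2.
Column 2 already has 1, which forces R4C2 = 2.
Row 4 already has 2, leaving R4C3 = 1.
Column 3 already has 1; hence R1C3 = 2.
2 is placed in column 5, so R1C5 = 1.
The full grid is 3 4 2 5 1 / 2 1 4 3 5 / 4 5 3 1 2 / 5 2 1 4 3 / 1 3 5 2 4.

4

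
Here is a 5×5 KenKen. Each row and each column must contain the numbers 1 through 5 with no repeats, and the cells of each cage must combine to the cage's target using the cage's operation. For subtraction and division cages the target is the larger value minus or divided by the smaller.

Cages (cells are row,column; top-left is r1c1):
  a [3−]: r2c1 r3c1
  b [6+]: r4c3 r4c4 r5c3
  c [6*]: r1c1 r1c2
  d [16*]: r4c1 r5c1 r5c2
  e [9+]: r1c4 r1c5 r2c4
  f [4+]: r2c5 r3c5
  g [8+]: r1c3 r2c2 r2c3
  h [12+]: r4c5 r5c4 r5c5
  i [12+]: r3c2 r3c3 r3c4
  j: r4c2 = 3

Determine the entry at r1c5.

Cage j is given, leaving r4c2 = 3.
Cage c's pair has product 6, leaving r1c1 = 3.
3 is placed in column 2; hence r1c2 = 2.
2 is placed in column 2, so r5c2 = 4.
Column 2 already has 4; hence r3c2 = 5.
Cage d needs product 16; hence r4c1 = 4.
Row 4 already has 4; hence r4c5 = 5.
4 is placed in row 5, leaving r5c1 = 1.
Row 5 already has 1; hence r5c3 = 3.
3 is placed in row 5, which forces r5c4 = 5.
3 is placed in row 5, so r5c5 = 2.
The 3 cells of cage g must have sum 8, so r1c3 = 5.
Column 4 now contains 5, leaving r1c4 = 1.
The 3 cells of cage e must have sum 9; hence r1c5 = 4.
Cage a needs two cells with difference 3, leaving r2c1 = 5.
Column 2 already has 5, which forces r2c2 = 1.
Column 3 now contains 3; hence r2c3 = 2.
Cage e needs sum 9; hence r2c4 = 4.
Row 2 already has 1, leaving r2c5 = 3.
Column 1 already has 1, so r3c1 = 2.
Column 3 now contains 3, so r3c3 = 4.
The 3 cells of cage i must have sum 12, leaving r3c4 = 3.
Column 5 already has 3, so r3c5 = 1.
Column 3 now contains 2, which forces r4c3 = 1.
1 is placed in column 4, leaving r4c4 = 2.
The full grid is 3 2 5 1 4 / 5 1 2 4 3 / 2 5 4 3 1 / 4 3 1 2 5 / 1 4 3 5 2.

4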